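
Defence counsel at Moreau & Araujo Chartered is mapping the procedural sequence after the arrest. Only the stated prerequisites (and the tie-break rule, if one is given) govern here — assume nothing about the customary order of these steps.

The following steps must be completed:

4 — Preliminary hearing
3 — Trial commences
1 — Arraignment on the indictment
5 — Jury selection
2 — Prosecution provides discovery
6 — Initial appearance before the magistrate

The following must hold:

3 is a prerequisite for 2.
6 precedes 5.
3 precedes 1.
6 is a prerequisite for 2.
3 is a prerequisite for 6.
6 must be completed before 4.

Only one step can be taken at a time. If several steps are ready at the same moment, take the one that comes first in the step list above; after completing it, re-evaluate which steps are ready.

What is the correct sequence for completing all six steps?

3 has no prerequisites → 3 first.
Now 1 and 6 have their prerequisites met. 1 is listed earlier, so 1 next.
6 is the only step now ready → 6.
4, 5 and 2 are all available; 4 is listed earlier → 4.
Ready: 5 and 2. 5 is listed earlier → 5.
That leaves 2 as the only ready step → 2.

3 → 1 → 6 → 4 → 5 → 2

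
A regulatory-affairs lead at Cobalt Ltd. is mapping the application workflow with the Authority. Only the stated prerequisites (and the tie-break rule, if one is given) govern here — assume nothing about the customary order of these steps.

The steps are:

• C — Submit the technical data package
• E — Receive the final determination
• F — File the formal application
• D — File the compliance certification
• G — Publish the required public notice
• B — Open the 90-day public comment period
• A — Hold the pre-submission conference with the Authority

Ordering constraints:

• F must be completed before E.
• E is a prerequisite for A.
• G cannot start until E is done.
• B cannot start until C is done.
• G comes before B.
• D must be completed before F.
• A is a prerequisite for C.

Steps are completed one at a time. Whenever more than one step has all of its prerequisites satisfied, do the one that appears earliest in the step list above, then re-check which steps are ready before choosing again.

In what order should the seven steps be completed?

D, F, E, G, A, C, B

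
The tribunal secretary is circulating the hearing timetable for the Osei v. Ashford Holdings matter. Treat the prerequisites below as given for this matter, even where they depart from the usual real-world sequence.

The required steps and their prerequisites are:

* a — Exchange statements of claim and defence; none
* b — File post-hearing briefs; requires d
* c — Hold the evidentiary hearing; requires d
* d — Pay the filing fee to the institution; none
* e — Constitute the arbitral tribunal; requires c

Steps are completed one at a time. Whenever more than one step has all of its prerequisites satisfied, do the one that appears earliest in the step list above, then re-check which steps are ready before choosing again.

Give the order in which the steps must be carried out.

a, d, b, c, e

Nothing is required for a and d. a is listed earlier → a first.
That leaves d as the only ready step → d.
b and c are both available; b is listed earlier → b.
Next only c has its prerequisites met → c.
Next only e has its prerequisites met → e.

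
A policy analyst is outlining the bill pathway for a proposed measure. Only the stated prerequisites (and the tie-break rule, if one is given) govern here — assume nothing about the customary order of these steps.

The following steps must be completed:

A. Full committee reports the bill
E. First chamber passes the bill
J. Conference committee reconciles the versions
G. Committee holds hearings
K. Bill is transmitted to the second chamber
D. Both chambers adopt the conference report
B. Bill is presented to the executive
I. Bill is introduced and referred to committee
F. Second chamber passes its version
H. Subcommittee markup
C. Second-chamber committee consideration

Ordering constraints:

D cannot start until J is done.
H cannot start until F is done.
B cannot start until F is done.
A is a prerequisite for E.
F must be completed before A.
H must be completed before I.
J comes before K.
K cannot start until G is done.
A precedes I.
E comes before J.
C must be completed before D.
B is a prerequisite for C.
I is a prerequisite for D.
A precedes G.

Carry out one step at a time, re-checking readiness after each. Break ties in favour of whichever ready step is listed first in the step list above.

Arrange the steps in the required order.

Only F has no prerequisites, so it is first.
A, B and H are all available; A is listed earlier → A.
Now E, G, B and H have their prerequisites met. E is listed earlier, so E next.
Now J, G, B and H have their prerequisites met. J is listed earlier, so J next.
Now G, B and H have their prerequisites met. G is listed earlier, so G next.
K now also ready, so the ready set is {K, B, H}; K is listed earlier → K.
Now B and H have their prerequisites met. B is listed earlier, so B next.
C now also ready, so the ready set is {H, C}; H is listed earlier → H.
I now also ready, so the ready set is {I, C}; I is listed earlier → I.
C needed B, now all done → C.
Next only D has its prerequisites met → D.

F, A, E, J, G, K, B, H, I, C, D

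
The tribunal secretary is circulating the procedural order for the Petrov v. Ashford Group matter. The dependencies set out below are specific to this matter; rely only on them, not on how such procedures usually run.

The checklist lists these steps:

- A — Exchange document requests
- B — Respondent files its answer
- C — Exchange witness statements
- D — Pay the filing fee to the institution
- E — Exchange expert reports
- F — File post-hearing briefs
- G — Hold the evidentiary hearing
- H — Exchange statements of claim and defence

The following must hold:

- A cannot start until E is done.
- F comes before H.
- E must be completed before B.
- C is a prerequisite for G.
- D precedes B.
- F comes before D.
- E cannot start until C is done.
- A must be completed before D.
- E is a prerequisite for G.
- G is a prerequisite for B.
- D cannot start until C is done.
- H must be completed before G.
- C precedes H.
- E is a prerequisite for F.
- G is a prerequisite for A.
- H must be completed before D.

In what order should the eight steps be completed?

C → E → F → H → G → A → D → B

Only C has no prerequisites, so it is first.
Next only E has its prerequisites met → E.
F needed E, now all done → F.
H needed C and F, now all done → H.
Next only G has its prerequisites met → G.
That leaves A as the only ready step → A.
Next only D has its prerequisites met → D.
B is the only step now ready → B.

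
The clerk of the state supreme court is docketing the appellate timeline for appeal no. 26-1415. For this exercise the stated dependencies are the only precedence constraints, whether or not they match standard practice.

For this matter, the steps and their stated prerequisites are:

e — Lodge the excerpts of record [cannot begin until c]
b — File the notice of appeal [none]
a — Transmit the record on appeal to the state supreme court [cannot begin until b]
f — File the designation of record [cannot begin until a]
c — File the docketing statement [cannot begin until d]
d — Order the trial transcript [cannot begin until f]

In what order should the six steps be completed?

b has no prerequisites → b first.
a needed b, now all done → a.
f needed a, now all done → f.
That leaves d as the only ready step → d.
c is the only step now ready → c.
Next only e has its prerequisites met → e.

b → a → f → d → c → e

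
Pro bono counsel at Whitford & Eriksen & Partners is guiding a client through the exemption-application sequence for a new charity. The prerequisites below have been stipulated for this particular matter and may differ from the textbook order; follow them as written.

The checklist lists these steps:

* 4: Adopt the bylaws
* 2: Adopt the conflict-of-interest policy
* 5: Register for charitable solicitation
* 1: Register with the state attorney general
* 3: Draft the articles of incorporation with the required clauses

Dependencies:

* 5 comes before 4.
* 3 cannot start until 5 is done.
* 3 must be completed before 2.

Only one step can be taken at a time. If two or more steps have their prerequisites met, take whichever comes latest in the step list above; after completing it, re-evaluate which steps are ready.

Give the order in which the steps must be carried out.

Nothing is required for 1 and 5. 1 is listed later → 1 first.
That leaves 5 as the only ready step → 5.
Ready: 3 and 4. 3 is listed later → 3.
Ready: 2 and 4. 2 is listed later → 2.
Next only 4 has its prerequisites met → 4.

1, 5, 3, 2, 4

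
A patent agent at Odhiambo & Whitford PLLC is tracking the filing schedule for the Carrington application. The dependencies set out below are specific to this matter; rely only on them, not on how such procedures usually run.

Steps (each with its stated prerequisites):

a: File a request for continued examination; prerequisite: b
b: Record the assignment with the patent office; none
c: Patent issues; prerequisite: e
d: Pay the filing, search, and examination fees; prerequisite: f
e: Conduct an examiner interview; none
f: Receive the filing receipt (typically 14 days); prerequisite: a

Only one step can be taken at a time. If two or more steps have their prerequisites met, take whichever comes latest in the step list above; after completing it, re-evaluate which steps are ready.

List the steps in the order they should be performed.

e, c, b, a, f, d

Nothing is required for e and b. e is listed later → e first.
c now also ready, so the ready set is {c, b}; c is listed later → c.
That leaves b as the only ready step → b.
a needed b, now all done → a.
f needed a, now all done → f.
That leaves d as the only ready step → d.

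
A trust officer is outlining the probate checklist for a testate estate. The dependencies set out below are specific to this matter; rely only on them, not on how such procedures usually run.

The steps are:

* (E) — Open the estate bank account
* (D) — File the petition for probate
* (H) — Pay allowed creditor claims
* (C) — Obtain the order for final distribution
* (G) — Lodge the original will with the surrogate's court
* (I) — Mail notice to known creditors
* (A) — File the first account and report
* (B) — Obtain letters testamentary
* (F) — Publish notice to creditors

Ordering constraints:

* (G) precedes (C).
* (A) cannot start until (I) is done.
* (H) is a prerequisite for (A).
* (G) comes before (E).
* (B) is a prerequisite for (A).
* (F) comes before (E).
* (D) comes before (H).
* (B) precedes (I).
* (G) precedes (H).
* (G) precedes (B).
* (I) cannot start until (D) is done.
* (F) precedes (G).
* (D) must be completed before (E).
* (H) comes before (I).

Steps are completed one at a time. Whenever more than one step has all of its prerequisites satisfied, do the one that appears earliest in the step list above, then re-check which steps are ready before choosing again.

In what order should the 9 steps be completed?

(D), (F), (G), (E), (H), (C), (B), (I), (A)

Nothing is required for (D) and (F). (D) is listed earlier → (D) first.
(F) is the only step now ready → (F).
That leaves (G) as the only ready step → (G).
Ready: (E), (H), (C) and (B). (E) is listed earlier → (E).
Ready: (H), (C) and (B). (H) is listed earlier → (H).
Ready: (C) and (B). (C) is listed earlier → (C).
Next only (B) has its prerequisites met → (B).
(I) needed (D), (H) and (B), now all done → (I).
(A) needed (H), (I) and (B), now all done → (A).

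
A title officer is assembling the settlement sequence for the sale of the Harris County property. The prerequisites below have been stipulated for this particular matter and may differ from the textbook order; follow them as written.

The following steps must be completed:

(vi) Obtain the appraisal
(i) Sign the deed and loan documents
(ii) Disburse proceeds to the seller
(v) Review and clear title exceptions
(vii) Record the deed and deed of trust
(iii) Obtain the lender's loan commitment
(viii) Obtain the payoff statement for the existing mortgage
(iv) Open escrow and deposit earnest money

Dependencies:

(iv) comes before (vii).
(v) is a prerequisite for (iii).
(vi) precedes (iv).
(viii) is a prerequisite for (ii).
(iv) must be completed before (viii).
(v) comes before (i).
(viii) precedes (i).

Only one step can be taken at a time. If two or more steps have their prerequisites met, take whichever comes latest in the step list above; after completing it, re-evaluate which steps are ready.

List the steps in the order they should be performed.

(v), (iii), (vi), (iv), (viii), (vii), (ii), (i)

(v) and (vi) have no prerequisites; (v) is listed later, so (v) is first.
Ready: (iii) and (vi). (iii) is listed later → (iii).
Next only (vi) has its prerequisites met → (vi).
(iv) needed (vi), now all done → (iv).
Now (viii) and (vii) have their prerequisites met. (viii) is listed later, so (viii) next.
Now (vii), (ii) and (i) have their prerequisites met. (vii) is listed later, so (vii) next.
Now (ii) and (i) have their prerequisites met. (ii) is listed later, so (ii) next.
(i) needed (viii) and (v), now all done → (i).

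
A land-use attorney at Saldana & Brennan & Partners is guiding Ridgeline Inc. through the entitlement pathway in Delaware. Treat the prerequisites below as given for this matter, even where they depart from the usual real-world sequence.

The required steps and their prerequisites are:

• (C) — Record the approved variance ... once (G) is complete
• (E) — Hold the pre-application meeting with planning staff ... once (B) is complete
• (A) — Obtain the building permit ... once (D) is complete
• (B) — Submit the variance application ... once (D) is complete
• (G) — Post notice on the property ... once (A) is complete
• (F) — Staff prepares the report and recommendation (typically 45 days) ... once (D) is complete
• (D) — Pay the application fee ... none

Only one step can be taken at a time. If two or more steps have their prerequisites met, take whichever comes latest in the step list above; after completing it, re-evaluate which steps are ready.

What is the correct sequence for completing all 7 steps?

Only (D) has no prerequisites, so it is first.
(F), (B) and (A) are all available; (F) is listed later → (F).
Ready: (B) and (A). (B) is listed later → (B).
(A) and (E) are both available; (A) is listed later → (A).
(G) now also ready, so the ready set is {(G), (E)}; (G) is listed later → (G).
Ready: (E) and (C). (E) is listed later → (E).
That leaves (C) as the only ready step → (C).

(D) → (F) → (B) → (A) → (G) → (E) → (C)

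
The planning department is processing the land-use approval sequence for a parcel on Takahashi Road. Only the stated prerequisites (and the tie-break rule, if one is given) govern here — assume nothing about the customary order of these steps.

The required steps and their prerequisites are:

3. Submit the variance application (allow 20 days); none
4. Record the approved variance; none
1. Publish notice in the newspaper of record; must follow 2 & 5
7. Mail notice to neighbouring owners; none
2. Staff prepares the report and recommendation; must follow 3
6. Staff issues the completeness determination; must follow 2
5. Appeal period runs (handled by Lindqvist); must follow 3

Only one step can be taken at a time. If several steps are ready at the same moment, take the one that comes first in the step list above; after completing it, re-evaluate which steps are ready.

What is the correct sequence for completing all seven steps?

3 → 4 → 7 → 2 → 6 → 5 → 1

Nothing is required for 3, 4 and 7. 3 is listed earlier → 3 first.
Now 4, 7, 2 and 5 have their prerequisites met. 4 is listed earlier, so 4 next.
Ready: 7, 2 and 5. 7 is listed earlier → 7.
2 and 5 are both available; 2 is listed earlier → 2.
Now 6 and 5 have their prerequisites met. 6 is listed earlier, so 6 next.
5 is the only step now ready → 5.
That leaves 1 as the only ready step → 1.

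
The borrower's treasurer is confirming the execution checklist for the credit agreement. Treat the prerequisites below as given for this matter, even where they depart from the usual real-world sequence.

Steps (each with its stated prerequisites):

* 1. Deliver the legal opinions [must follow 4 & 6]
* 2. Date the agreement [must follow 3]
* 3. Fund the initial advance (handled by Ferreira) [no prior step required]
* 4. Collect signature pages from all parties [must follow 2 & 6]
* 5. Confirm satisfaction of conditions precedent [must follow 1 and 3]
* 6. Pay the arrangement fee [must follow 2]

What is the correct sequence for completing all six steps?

3 2 6 4 1 5

3 has no prerequisites → 3 first.
2 needed 3, now all done → 2.
6 needed 2, now all done → 6.
4 needed 2 and 6, now all done → 4.
1 needed 4 and 6, now all done → 1.
Next only 5 has its prerequisites met → 5.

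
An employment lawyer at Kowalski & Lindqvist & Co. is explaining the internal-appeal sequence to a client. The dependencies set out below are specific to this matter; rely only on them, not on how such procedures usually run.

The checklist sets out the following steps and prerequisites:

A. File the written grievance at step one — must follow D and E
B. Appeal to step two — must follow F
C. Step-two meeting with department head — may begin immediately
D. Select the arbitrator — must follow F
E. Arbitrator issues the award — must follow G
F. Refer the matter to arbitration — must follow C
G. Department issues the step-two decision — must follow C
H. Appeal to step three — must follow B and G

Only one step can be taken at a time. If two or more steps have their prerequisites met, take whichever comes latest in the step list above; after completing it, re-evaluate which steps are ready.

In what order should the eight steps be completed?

C is the only step with nothing outstanding, so it goes first.
G and F are both available; G is listed later → G.
Ready: F and E. F is listed later → F.
D and B now also ready, so the ready set is {E, D, B}; E is listed later → E.
Ready: D and B. D is listed later → D.
Ready: B and A. B is listed later → B.
Now H and A have their prerequisites met. H is listed later, so H next.
That leaves A as the only ready step → A.

C G F E D B H A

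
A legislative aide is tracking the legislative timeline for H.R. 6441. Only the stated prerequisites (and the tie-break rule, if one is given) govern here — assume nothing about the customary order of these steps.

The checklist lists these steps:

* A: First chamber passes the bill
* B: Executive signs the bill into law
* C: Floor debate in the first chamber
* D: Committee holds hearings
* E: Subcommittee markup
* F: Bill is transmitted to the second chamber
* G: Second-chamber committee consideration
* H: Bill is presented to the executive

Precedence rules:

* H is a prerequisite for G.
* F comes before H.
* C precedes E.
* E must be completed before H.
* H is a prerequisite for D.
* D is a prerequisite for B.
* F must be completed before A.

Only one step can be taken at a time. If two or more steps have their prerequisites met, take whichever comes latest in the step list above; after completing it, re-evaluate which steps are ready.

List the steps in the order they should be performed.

F and C have no prerequisites; F is listed later, so F is first.
A now also ready, so the ready set is {C, A}; C is listed later → C.
Ready: E and A. E is listed later → E.
H now also ready, so the ready set is {H, A}; H is listed later → H.
G and D now also ready, so the ready set is {G, D, A}; G is listed later → G.
Now D and A have their prerequisites met. D is listed later, so D next.
Ready: B and A. B is listed later → B.
Next only A has its prerequisites met → A.

F C E H G D B A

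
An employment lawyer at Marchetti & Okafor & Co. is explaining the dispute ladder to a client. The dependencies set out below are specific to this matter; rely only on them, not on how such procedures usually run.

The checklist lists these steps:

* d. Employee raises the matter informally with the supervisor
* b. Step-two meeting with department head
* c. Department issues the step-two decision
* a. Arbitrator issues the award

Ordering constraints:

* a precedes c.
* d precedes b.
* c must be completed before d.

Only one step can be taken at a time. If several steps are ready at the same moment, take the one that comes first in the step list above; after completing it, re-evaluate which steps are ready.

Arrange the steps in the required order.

a, c, d, b

a has no prerequisites → a first.
Next only c has its prerequisites met → c.
Next only d has its prerequisites met → d.
That leaves b as the only ready step → b.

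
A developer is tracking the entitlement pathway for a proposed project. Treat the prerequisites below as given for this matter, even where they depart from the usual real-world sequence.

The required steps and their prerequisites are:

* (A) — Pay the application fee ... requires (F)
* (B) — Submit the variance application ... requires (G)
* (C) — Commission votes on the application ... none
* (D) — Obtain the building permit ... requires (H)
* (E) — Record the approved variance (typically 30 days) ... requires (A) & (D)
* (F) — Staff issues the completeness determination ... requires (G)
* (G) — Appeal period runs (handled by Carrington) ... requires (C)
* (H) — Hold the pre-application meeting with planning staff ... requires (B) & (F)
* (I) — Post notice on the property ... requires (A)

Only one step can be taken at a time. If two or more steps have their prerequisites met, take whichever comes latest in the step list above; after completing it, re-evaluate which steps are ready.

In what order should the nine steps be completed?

(C) is the only step with nothing outstanding, so it goes first.
(G) needed (C), now all done → (G).
Now (F) and (B) have their prerequisites met. (F) is listed later, so (F) next.
(A) now also ready, so the ready set is {(B), (A)}; (B) is listed later → (B).
(H) now also ready, so the ready set is {(H), (A)}; (H) is listed later → (H).
(D) now also ready, so the ready set is {(D), (A)}; (D) is listed later → (D).
(A) needed (F), now all done → (A).
(I) and (E) are both available; (I) is listed later → (I).
(E) needed (D) and (A), now all done → (E).

(C) → (G) → (F) → (B) → (H) → (D) → (A) → (I) → (E)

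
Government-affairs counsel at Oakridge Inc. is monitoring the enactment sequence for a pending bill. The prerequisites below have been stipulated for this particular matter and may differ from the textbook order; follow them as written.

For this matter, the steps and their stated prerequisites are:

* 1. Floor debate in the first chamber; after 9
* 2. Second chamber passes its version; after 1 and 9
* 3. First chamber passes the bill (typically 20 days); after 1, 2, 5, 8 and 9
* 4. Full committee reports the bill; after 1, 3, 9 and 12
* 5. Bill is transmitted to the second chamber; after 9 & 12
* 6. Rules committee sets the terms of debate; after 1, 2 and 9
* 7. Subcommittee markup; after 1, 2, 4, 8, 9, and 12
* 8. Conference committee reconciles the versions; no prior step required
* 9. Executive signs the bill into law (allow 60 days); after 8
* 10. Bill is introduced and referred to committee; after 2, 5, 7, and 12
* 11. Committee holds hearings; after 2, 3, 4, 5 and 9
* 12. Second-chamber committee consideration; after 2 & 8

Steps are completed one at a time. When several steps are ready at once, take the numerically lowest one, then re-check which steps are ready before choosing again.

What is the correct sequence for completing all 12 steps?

8 is the only step with nothing outstanding, so it goes first.
9 needed 8, now all done → 9.
1 is the only step now ready → 1.
Next only 2 has its prerequisites met → 2.
6 and 12 are both available; 6 has the earlier label → 6.
That leaves 12 as the only ready step → 12.
5 needed 9 and 12, now all done → 5.
That leaves 3 as the only ready step → 3.
4 is the only step now ready → 4.
Ready: 7 and 11. 7 has the earlier label → 7.
Now 10 and 11 have their prerequisites met. 10 has the earlier label, so 10 next.
That leaves 11 as the only ready step → 11.

8 → 9 → 1 → 2 → 6 → 12 → 5 → 3 → 4 → 7 → 10 → 11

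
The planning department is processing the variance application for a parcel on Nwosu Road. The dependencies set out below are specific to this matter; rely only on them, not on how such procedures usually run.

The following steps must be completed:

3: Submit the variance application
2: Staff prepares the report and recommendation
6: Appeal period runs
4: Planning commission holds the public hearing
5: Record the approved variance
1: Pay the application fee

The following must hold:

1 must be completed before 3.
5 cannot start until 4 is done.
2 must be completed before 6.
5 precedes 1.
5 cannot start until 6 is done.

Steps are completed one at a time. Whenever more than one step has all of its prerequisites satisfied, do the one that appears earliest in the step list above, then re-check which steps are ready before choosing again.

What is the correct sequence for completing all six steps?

2 6 4 5 1 3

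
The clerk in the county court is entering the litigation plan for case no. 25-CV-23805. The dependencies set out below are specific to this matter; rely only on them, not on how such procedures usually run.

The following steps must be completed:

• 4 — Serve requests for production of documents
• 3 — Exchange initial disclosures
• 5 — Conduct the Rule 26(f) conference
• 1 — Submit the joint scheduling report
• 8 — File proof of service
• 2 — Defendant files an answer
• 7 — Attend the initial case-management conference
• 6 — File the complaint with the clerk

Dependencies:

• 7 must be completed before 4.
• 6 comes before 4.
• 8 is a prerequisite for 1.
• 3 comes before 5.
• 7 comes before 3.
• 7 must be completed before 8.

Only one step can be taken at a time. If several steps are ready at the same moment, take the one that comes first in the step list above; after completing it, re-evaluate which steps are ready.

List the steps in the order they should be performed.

2, 7, 3, 5, 8, 1, 6, 4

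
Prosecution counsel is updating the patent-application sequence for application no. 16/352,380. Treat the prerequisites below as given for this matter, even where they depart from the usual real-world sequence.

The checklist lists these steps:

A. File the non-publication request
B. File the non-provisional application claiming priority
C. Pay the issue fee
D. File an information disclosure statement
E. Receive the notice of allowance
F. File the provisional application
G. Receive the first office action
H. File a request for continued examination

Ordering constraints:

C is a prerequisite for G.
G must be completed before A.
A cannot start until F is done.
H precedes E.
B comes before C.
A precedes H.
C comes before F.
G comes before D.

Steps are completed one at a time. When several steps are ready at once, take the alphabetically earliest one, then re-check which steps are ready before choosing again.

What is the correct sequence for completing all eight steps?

B is the only step with nothing outstanding, so it goes first.
C needed B, now all done → C.
F and G are both available; F has the earlier label → F.
G needed C, now all done → G.
Now A and D have their prerequisites met. A has the earlier label, so A next.
H now also ready, so the ready set is {D, H}; D has the earlier label → D.
H needed A, now all done → H.
E is the only step now ready → E.

B, C, F, G, A, D, H, E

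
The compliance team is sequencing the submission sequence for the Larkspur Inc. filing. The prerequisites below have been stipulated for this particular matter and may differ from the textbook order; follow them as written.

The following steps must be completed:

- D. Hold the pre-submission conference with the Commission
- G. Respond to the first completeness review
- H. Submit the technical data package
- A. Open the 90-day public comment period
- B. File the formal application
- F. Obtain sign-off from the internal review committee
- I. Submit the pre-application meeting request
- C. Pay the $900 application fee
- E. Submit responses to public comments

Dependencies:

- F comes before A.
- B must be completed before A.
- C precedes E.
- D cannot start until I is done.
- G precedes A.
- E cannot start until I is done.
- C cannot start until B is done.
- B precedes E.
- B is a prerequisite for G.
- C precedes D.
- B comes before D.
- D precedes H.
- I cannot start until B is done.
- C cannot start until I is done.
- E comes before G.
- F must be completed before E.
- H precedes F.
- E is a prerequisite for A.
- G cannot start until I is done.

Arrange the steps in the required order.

B → I → C → D → H → F → E → G → A

B has no prerequisites → B first.
I is the only step now ready → I.
C is the only step now ready → C.
That leaves D as the only ready step → D.
Next only H has its prerequisites met → H.
That leaves F as the only ready step → F.
That leaves E as the only ready step → E.
G needed B, I and E, now all done → G.
A needed G, B, F and E, now all done → A.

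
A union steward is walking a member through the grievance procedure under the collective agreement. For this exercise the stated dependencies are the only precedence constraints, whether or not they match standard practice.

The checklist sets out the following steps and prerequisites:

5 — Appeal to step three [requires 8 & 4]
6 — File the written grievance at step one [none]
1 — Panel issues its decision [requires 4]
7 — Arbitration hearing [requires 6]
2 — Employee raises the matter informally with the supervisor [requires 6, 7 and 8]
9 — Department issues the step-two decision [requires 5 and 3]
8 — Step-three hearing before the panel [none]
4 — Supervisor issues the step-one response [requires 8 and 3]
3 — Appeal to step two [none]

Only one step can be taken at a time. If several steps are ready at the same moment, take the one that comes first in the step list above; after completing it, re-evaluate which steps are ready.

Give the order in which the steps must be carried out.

6, 8 and 3 have no prerequisites; 6 is listed earlier, so 6 is first.
7, 8 and 3 are all available; 7 is listed earlier → 7.
Now 8 and 3 have their prerequisites met. 8 is listed earlier, so 8 next.
Now 2 and 3 have their prerequisites met. 2 is listed earlier, so 2 next.
Next only 3 has its prerequisites met → 3.
4 needed 8 and 3, now all done → 4.
Ready: 5 and 1. 5 is listed earlier → 5.
9 now also ready, so the ready set is {1, 9}; 1 is listed earlier → 1.
9 is the only step now ready → 9.

6 7 8 2 3 4 5 1 9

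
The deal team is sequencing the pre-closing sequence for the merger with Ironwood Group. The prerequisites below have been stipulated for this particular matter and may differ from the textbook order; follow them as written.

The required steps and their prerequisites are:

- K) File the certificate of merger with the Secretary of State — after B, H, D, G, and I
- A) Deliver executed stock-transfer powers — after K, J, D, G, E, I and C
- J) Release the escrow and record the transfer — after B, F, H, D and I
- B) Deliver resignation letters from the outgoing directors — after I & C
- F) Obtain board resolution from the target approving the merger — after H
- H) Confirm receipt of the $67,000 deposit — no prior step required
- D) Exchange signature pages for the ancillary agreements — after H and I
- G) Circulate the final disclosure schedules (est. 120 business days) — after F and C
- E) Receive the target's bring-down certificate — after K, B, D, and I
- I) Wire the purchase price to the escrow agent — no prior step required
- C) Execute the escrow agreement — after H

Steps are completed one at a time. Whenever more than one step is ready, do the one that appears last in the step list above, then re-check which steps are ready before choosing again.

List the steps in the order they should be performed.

I → H → C → D → F → G → B → J → K → E → A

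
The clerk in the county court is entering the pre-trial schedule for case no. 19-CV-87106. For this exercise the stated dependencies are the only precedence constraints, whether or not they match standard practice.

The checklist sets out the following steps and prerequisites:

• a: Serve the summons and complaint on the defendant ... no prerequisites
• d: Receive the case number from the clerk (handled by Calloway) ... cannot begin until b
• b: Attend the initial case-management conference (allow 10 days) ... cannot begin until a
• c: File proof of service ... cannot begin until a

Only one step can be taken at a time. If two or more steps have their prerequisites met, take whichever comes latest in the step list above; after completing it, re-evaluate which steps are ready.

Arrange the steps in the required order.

a c b d

Only a has no prerequisites, so it is first.
Now c and b have their prerequisites met. c is listed later, so c next.
b is the only step now ready → b.
That leaves d as the only ready step → d.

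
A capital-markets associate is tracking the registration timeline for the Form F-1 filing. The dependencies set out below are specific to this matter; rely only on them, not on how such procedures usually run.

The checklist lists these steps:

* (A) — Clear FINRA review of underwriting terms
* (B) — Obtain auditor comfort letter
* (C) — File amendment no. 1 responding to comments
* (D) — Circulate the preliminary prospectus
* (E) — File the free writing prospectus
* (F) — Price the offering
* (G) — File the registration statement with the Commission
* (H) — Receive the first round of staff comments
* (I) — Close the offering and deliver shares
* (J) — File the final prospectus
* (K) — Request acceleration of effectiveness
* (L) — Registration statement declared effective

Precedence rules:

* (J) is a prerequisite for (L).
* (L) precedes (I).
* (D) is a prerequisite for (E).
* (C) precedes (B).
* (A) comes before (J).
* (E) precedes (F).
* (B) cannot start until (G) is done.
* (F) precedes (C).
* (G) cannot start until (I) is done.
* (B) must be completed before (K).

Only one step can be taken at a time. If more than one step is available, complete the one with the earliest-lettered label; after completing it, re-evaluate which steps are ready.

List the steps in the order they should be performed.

Nothing is required for (A), (D) and (H). (A) has the earlier label → (A) first.
Ready: (D), (H) and (J). (D) has the earlier label → (D).
Ready: (E), (H) and (J). (E) has the earlier label → (E).
(F) now also ready, so the ready set is {(F), (H), (J)}; (F) has the earlier label → (F).
Ready: (C), (H) and (J). (C) has the earlier label → (C).
Ready: (H) and (J). (H) has the earlier label → (H).
(J) is the only step now ready → (J).
That leaves (L) as the only ready step → (L).
That leaves (I) as the only ready step → (I).
(G) needed (I), now all done → (G).
That leaves (B) as the only ready step → (B).
Next only (K) has its prerequisites met → (K).

(A), (D), (E), (F), (C), (H), (J), (L), (I), (G), (B), (K)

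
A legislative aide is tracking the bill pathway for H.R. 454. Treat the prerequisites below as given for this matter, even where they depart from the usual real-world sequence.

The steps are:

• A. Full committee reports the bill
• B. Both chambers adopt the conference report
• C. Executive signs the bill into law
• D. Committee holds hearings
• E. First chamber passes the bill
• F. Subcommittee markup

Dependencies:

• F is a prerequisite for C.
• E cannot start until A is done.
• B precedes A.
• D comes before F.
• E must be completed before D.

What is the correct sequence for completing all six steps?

B has no prerequisites → B first.
Next only A has its prerequisites met → A.
E needed A, now all done → E.
Next only D has its prerequisites met → D.
F is the only step now ready → F.
C is the only step now ready → C.

B → A → E → D → F → C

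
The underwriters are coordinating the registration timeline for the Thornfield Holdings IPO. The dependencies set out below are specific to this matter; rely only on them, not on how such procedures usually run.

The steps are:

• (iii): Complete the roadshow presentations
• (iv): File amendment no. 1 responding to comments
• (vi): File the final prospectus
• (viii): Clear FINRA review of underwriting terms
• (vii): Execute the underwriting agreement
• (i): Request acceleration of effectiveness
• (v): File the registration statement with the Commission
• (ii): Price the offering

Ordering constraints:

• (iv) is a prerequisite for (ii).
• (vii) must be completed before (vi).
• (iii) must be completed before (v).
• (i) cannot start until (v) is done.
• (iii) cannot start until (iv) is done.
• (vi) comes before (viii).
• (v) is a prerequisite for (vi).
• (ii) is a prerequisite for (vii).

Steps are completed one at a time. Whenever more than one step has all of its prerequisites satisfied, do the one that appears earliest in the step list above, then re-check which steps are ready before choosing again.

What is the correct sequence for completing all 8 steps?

Only (iv) has no prerequisites, so it is first.
Now (iii) and (ii) have their prerequisites met. (iii) is listed earlier, so (iii) next.
(v) now also ready, so the ready set is {(v), (ii)}; (v) is listed earlier → (v).
(i) now also ready, so the ready set is {(i), (ii)}; (i) is listed earlier → (i).
That leaves (ii) as the only ready step → (ii).
Next only (vii) has its prerequisites met → (vii).
That leaves (vi) as the only ready step → (vi).
That leaves (viii) as the only ready step → (viii).

(iv) (iii) (v) (i) (ii) (vii) (vi) (viii)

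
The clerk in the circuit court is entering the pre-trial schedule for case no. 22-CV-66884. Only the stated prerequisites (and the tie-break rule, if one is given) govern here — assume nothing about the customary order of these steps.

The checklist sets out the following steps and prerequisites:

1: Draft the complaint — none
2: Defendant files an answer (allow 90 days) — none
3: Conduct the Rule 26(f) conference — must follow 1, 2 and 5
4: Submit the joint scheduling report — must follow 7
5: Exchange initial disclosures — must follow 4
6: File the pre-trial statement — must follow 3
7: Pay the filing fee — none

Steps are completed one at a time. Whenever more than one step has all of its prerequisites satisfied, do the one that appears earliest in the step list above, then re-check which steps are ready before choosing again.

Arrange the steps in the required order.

1, 2 and 7 have no prerequisites; 1 is listed earlier, so 1 is first.
Ready: 2 and 7. 2 is listed earlier → 2.
Next only 7 has its prerequisites met → 7.
Next only 4 has its prerequisites met → 4.
That leaves 5 as the only ready step → 5.
Next only 3 has its prerequisites met → 3.
6 needed 3, now all done → 6.

1 → 2 → 7 → 4 → 5 → 3 → 6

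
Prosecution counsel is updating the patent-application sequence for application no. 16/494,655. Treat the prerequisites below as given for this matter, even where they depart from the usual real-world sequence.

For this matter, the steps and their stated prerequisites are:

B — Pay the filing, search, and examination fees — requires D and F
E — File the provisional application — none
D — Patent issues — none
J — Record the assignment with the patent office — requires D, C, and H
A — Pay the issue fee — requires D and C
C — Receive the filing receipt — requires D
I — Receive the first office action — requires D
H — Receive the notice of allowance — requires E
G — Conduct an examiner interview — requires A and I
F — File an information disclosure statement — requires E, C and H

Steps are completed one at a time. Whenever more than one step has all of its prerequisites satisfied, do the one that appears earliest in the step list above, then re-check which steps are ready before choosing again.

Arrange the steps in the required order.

Nothing is required for E and D. E is listed earlier → E first.
H now also ready, so the ready set is {D, H}; D is listed earlier → D.
C and I now also ready, so the ready set is {C, I, H}; C is listed earlier → C.
Now A, I and H have their prerequisites met. A is listed earlier, so A next.
Now I and H have their prerequisites met. I is listed earlier, so I next.
Now H and G have their prerequisites met. H is listed earlier, so H next.
Ready: J, G and F. J is listed earlier → J.
Ready: G and F. G is listed earlier → G.
That leaves F as the only ready step → F.
Next only B has its prerequisites met → B.

E, D, C, A, I, H, J, G, F, B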